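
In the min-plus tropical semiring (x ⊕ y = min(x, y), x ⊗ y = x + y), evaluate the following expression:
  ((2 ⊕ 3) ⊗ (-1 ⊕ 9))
((2 ⊕ 3) ⊗ (-1 ⊕ 9)) = 1

Expand innermost to outermost. Recall ⊕ takes the minimum of its arguments and ⊗ takes their sum. Working out the expression ((2 ⊕ 3) ⊗ (-1 ⊕ 9)) gives 1.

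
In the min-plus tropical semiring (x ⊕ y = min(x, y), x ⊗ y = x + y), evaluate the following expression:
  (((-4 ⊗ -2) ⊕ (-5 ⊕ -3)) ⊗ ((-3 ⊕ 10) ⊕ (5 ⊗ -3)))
(((-4 ⊗ -2) ⊕ (-5 ⊕ -3)) ⊗ ((-3 ⊕ 10) ⊕ (5 ⊗ -3))) = -9

Expand innermost to outermost. Recall ⊕ takes the minimum of its arguments and ⊗ takes their sum. Working out the expression (((-4 ⊗ -2) ⊕ (-5 ⊕ -3)) ⊗ ((-3 ⊕ 10) ⊕ (5 ⊗ -3))) gives -9.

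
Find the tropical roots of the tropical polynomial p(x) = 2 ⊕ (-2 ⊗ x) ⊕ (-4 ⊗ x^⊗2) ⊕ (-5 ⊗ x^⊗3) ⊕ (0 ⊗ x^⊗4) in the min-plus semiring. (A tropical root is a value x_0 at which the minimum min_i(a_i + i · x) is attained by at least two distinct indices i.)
Roots: {-5, 1, 2, 4}

Each tropical root is a break point of the lower envelope of the lines y = a_i + i · x (there are 5 lines, with slopes 0, 1, ..., 4). Only the lines that attain the minimum somewhere contribute to roots; other lines are dominated. Here the surviving (envelope) indices are i = 4, i = 3, i = 2, i = 1, i = 0.
Intersections between consecutive envelope lines give the roots: for adjacent envelope indices i < j the intersection is x = (a_i − a_j) / (j − i). Reading off the sorted break points: {-5, 1, 2, 4}.
Verification: at each break x_0, at least two indices attain the minimum of min_i(a_i + i · x_0).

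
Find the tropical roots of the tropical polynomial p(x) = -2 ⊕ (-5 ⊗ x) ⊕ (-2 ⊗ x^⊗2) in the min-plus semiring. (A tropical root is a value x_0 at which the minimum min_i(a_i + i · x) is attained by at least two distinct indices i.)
Roots: {-3, 3}

Each tropical root is a break point of the lower envelope of the lines y = a_i + i · x (there are 3 lines, with slopes 0, 1, ..., 2). Only the lines that attain the minimum somewhere contribute to roots; other lines are dominated. Here the surviving (envelope) indices are i = 2, i = 1, i = 0.
Intersections between consecutive envelope lines give the roots: for adjacent envelope indices i < j the intersection is x = (a_i − a_j) / (j − i). Reading off the sorted break points: {-3, 3}.
Verification: at each break x_0, at least two indices attain the minimum of min_i(a_i + i · x_0).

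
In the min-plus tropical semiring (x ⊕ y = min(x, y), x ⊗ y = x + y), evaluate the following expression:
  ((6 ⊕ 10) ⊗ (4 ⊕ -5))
((6 ⊕ 10) ⊗ (4 ⊕ -5)) = 1

Expand innermost to outermost. Recall ⊕ takes the minimum of its arguments and ⊗ takes their sum. Working out the expression ((6 ⊕ 10) ⊗ (4 ⊕ -5)) gives 1.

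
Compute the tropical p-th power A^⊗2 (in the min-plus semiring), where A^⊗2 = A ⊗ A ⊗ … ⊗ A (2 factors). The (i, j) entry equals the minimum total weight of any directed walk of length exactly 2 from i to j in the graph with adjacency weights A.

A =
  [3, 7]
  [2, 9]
A^⊗2 =
  [6, 10]
  [5, 9]

Each entry (A^⊗2)_ij equals the minimum over all length-2 walks i = v_0 → v_1 → … → v_2 = j of Σ_t A[v_t][v_{t+1}]. For example, for (i, j) = (0, 1) we minimise over 2 possible intermediate vertex sequences; the minimum is 10, attained along the walk 0 → 0 → 1.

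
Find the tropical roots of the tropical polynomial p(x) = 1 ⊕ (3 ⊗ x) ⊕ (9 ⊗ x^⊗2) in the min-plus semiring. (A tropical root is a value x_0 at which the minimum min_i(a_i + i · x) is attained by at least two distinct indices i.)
Roots: {-6, -2}

Each tropical root is a break point of the lower envelope of the lines y = a_i + i · x (there are 3 lines, with slopes 0, 1, ..., 2). Only the lines that attain the minimum somewhere contribute to roots; other lines are dominated. Here the surviving (envelope) indices are i = 2, i = 1, i = 0.
Intersections between consecutive envelope lines give the roots: for adjacent envelope indices i < j the intersection is x = (a_i − a_j) / (j − i). Reading off the sorted break points: {-6, -2}.
Verification: at each break x_0, at least two indices attain the minimum of min_i(a_i + i · x_0).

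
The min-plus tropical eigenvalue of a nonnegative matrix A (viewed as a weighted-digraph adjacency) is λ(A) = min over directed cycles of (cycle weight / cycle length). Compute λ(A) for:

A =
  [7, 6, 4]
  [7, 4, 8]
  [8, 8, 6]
λ(A) = 4

Enumerate directed cycles and compute their means (weight / length). Sample:
  cycle 0 → 0: weight = 7, length = 1, mean = 7/1 ≈ 7.000
  cycle 1 → 1: weight = 4, length = 1, mean = 4/1 ≈ 4.000
  cycle 2 → 2: weight = 6, length = 1, mean = 6/1 ≈ 6.000
  cycle 0 → 1 → 0: weight = 13, length = 2, mean = 13/2 ≈ 6.500
  cycle 0 → 2 → 0: weight = 12, length = 2, mean = 12/2 ≈ 6.000
  cycle 1 → 0 → 1: weight = 13, length = 2, mean = 13/2 ≈ 6.500
Minimum mean = 4.000, attained e.g. along the cycle 1 → 1 with weight 4 and length 1. So λ(A) = 4/1 = 4.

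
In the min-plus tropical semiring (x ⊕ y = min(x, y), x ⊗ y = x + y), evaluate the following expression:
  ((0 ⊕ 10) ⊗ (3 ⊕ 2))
((0 ⊕ 10) ⊗ (3 ⊕ 2)) = 2

Expand innermost to outermost. Recall ⊕ takes the minimum of its arguments and ⊗ takes their sum. Working out the expression ((0 ⊕ 10) ⊗ (3 ⊕ 2)) gives 2.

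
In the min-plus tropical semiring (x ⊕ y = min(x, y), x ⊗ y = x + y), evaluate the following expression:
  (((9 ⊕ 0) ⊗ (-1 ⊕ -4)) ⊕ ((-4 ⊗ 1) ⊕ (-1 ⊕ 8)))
(((9 ⊕ 0) ⊗ (-1 ⊕ -4)) ⊕ ((-4 ⊗ 1) ⊕ (-1 ⊕ 8))) = -4

Expand innermost to outermost. Recall ⊕ takes the minimum of its arguments and ⊗ takes their sum. Working out the expression (((9 ⊕ 0) ⊗ (-1 ⊕ -4)) ⊕ ((-4 ⊗ 1) ⊕ (-1 ⊕ 8))) gives -4.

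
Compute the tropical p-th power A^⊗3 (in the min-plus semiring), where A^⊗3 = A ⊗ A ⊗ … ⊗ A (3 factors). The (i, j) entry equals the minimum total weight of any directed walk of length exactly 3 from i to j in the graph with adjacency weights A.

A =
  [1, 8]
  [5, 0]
A^⊗3 =
  [3, 8]
  [5, 0]

Each entry (A^⊗3)_ij equals the minimum over all length-3 walks i = v_0 → v_1 → … → v_3 = j of Σ_t A[v_t][v_{t+1}]. For example, for (i, j) = (0, 1) we minimise over 4 possible intermediate vertex sequences; the minimum is 8, attained along the walk 0 → 1 → 1 → 1.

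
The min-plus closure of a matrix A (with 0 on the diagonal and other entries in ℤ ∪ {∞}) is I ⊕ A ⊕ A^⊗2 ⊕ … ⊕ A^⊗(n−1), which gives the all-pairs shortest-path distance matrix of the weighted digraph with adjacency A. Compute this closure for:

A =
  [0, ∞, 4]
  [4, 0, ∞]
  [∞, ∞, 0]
Closure =
  [0, ∞, 4]
  [4, 0, 8]
  [∞, ∞, 0]

This is the Floyd-Warshall all-pairs shortest-path computation. For each intermediate vertex k = 0, 1, …, 2, update dist[i][j] ← min(dist[i][j], dist[i][k] + dist[k][j]). The final matrix gives, for each (i, j), the minimum total weight of any directed path from i to j (possibly empty when i = j).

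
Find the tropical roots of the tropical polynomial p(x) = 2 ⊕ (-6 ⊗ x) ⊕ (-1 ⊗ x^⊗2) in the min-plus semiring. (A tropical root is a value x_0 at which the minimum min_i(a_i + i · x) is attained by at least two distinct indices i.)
Roots: {-5, 8}

Each tropical root is a break point of the lower envelope of the lines y = a_i + i · x (there are 3 lines, with slopes 0, 1, ..., 2). Only the lines that attain the minimum somewhere contribute to roots; other lines are dominated. Here the surviving (envelope) indices are i = 2, i = 1, i = 0.
Intersections between consecutive envelope lines give the roots: for adjacent envelope indices i < j the intersection is x = (a_i − a_j) / (j − i). Reading off the sorted break points: {-5, 8}.
Verification: at each break x_0, at least two indices attain the minimum of min_i(a_i + i · x_0).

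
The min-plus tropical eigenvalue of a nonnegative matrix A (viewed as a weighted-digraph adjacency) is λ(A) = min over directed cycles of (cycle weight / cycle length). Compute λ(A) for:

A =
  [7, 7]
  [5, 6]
λ(A) = 6

Enumerate directed cycles and compute their means (weight / length). Sample:
  cycle 0 → 0: weight = 7, length = 1, mean = 7/1 ≈ 7.000
  cycle 1 → 1: weight = 6, length = 1, mean = 6/1 ≈ 6.000
  cycle 0 → 1 → 0: weight = 12, length = 2, mean = 12/2 ≈ 6.000
  cycle 1 → 0 → 1: weight = 12, length = 2, mean = 12/2 ≈ 6.000
Minimum mean = 6.000, attained e.g. along the cycle 1 → 1 with weight 6 and length 1. So λ(A) = 6/1 = 6.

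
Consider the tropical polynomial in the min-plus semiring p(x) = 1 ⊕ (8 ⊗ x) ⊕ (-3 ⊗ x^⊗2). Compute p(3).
p(3) = 1

A tropical monomial a ⊗ x^⊗i evaluates to a + i · x. Evaluating each term at x = 3:
  Term 0 contributes 1 + 0 · 3 = 1
  Term 1 contributes 8 + 1 · 3 = 11
  Term 2 contributes -3 + 2 · 3 = 3
p(3) = ⊕ of these = min[1, 11, 3] = 1.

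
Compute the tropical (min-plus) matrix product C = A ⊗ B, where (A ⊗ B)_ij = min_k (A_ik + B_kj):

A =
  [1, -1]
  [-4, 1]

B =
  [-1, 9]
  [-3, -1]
A ⊗ B =
  [-4, -2]
  [-5, 0]

Apply the min-plus product entry-by-entry:
  C[0][0] = min over k of (A[0][0] + B[0][0] = 1 + -1 = 0, A[0][1] + B[1][0] = -1 + -3 = -4) = -4 (attained at k = 1)
  C[0][1] = min over k of (A[0][0] + B[0][1] = 1 + 9 = 10, A[0][1] + B[1][1] = -1 + -1 = -2) = -2 (attained at k = 1)
  C[1][0] = min over k of (A[1][0] + B[0][0] = -4 + -1 = -5, A[1][1] + B[1][0] = 1 + -3 = -2) = -5 (attained at k = 0)
  C[1][1] = min over k of (A[1][0] + B[0][1] = -4 + 9 = 5, A[1][1] + B[1][1] = 1 + -1 = 0) = 0 (attained at k = 1)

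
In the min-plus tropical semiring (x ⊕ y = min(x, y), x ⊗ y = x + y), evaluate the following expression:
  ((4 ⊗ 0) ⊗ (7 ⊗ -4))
((4 ⊗ 0) ⊗ (7 ⊗ -4)) = 7

Expand innermost to outermost. Recall ⊕ takes the minimum of its arguments and ⊗ takes their sum. Working out the expression ((4 ⊗ 0) ⊗ (7 ⊗ -4)) gives 7.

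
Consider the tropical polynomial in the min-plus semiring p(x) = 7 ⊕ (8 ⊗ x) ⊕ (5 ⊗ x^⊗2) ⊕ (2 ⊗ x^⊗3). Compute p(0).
p(0) = 2

A tropical monomial a ⊗ x^⊗i evaluates to a + i · x. Evaluating each term at x = 0:
  Term 0 contributes 7 + 0 · 0 = 7
  Term 1 contributes 8 + 1 · 0 = 8
  Term 2 contributes 5 + 2 · 0 = 5
  Term 3 contributes 2 + 3 · 0 = 2
p(0) = ⊕ of these = min[7, 8, 5, 2] = 2.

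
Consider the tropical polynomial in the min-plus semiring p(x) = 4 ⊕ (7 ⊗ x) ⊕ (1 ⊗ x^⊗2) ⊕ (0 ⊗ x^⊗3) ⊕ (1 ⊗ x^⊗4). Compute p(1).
p(1) = 3

A tropical monomial a ⊗ x^⊗i evaluates to a + i · x. Evaluating each term at x = 1:
  Term 0 contributes 4 + 0 · 1 = 4
  Term 1 contributes 7 + 1 · 1 = 8
  Term 2 contributes 1 + 2 · 1 = 3
  Term 3 contributes 0 + 3 · 1 = 3
  Term 4 contributes 1 + 4 · 1 = 5
p(1) = ⊕ of these = min[4, 8, 3, 3, 5] = 3.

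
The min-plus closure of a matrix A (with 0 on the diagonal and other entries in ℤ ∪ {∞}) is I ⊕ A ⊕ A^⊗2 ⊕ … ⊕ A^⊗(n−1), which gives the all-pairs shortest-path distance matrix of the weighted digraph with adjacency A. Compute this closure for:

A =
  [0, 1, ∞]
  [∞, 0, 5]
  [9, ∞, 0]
Closure =
  [0, 1, 6]
  [14, 0, 5]
  [9, 10, 0]

This is the Floyd-Warshall all-pairs shortest-path computation. For each intermediate vertex k = 0, 1, …, 2, update dist[i][j] ← min(dist[i][j], dist[i][k] + dist[k][j]). The final matrix gives, for each (i, j), the minimum total weight of any directed path from i to j (possibly empty when i = j).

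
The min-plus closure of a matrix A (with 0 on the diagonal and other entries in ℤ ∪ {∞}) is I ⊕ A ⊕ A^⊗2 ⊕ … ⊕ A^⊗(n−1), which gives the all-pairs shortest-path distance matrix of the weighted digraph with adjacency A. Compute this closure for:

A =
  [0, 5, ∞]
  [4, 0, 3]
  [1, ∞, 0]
Closure =
  [0, 5, 8]
  [4, 0, 3]
  [1, 6, 0]

This is the Floyd-Warshall all-pairs shortest-path computation. For each intermediate vertex k = 0, 1, …, 2, update dist[i][j] ← min(dist[i][j], dist[i][k] + dist[k][j]). The final matrix gives, for each (i, j), the minimum total weight of any directed path from i to j (possibly empty when i = j).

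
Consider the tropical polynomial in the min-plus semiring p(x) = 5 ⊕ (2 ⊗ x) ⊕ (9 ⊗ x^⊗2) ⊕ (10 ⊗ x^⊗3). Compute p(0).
p(0) = 2

A tropical monomial a ⊗ x^⊗i evaluates to a + i · x. Evaluating each term at x = 0:
  Term 0 contributes 5 + 0 · 0 = 5
  Term 1 contributes 2 + 1 · 0 = 2
  Term 2 contributes 9 + 2 · 0 = 9
  Term 3 contributes 10 + 3 · 0 = 10
p(0) = ⊕ of these = min[5, 2, 9, 10] = 2.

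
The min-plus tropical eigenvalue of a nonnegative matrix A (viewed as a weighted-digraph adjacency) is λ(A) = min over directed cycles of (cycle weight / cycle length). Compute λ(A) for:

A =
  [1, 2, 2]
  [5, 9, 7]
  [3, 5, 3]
λ(A) = 1

Enumerate directed cycles and compute their means (weight / length). Sample:
  cycle 0 → 0: weight = 1, length = 1, mean = 1/1 ≈ 1.000
  cycle 1 → 1: weight = 9, length = 1, mean = 9/1 ≈ 9.000
  cycle 2 → 2: weight = 3, length = 1, mean = 3/1 ≈ 3.000
  cycle 0 → 1 → 0: weight = 7, length = 2, mean = 7/2 ≈ 3.500
  cycle 0 → 2 → 0: weight = 5, length = 2, mean = 5/2 ≈ 2.500
  cycle 1 → 0 → 1: weight = 7, length = 2, mean = 7/2 ≈ 3.500
Minimum mean = 1.000, attained e.g. along the cycle 0 → 0 with weight 1 and length 1. So λ(A) = 1/1 = 1.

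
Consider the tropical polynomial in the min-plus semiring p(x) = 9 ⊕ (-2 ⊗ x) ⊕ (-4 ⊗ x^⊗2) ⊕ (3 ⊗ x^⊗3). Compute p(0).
p(0) = -4

A tropical monomial a ⊗ x^⊗i evaluates to a + i · x. Evaluating each term at x = 0:
  Term 0 contributes 9 + 0 · 0 = 9
  Term 1 contributes -2 + 1 · 0 = -2
  Term 2 contributes -4 + 2 · 0 = -4
  Term 3 contributes 3 + 3 · 0 = 3
p(0) = ⊕ of these = min[9, -2, -4, 3] = -4.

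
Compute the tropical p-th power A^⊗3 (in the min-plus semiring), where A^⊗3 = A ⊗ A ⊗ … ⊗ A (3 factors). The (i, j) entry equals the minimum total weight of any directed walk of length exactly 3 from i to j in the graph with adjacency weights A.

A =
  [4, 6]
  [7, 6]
A^⊗3 =
  [12, 14]
  [15, 17]

Each entry (A^⊗3)_ij equals the minimum over all length-3 walks i = v_0 → v_1 → … → v_3 = j of Σ_t A[v_t][v_{t+1}]. For example, for (i, j) = (0, 1) we minimise over 4 possible intermediate vertex sequences; the minimum is 14, attained along the walk 0 → 0 → 0 → 1.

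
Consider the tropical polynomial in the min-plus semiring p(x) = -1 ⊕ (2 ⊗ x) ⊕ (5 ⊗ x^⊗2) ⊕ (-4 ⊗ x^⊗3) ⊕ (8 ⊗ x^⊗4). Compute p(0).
p(0) = -4

A tropical monomial a ⊗ x^⊗i evaluates to a + i · x. Evaluating each term at x = 0:
  Term 0 contributes -1 + 0 · 0 = -1
  Term 1 contributes 2 + 1 · 0 = 2
  Term 2 contributes 5 + 2 · 0 = 5
  Term 3 contributes -4 + 3 · 0 = -4
  Term 4 contributes 8 + 4 · 0 = 8
p(0) = ⊕ of these = min[-1, 2, 5, -4, 8] = -4.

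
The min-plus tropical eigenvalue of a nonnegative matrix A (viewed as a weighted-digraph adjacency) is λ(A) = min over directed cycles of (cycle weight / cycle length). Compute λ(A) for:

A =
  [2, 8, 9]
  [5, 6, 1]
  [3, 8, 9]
λ(A) = 2

Enumerate directed cycles and compute their means (weight / length). Sample:
  cycle 0 → 0: weight = 2, length = 1, mean = 2/1 ≈ 2.000
  cycle 1 → 1: weight = 6, length = 1, mean = 6/1 ≈ 6.000
  cycle 2 → 2: weight = 9, length = 1, mean = 9/1 ≈ 9.000
  cycle 0 → 1 → 0: weight = 13, length = 2, mean = 13/2 ≈ 6.500
  cycle 0 → 2 → 0: weight = 12, length = 2, mean = 12/2 ≈ 6.000
  cycle 1 → 0 → 1: weight = 13, length = 2, mean = 13/2 ≈ 6.500
Minimum mean = 2.000, attained e.g. along the cycle 0 → 0 with weight 2 and length 1. So λ(A) = 2/1 = 2.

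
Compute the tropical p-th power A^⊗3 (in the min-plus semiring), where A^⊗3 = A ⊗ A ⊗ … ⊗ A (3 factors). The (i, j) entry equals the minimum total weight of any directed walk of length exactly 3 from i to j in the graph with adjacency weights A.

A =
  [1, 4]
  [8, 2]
A^⊗3 =
  [3, 6]
  [10, 6]

Each entry (A^⊗3)_ij equals the minimum over all length-3 walks i = v_0 → v_1 → … → v_3 = j of Σ_t A[v_t][v_{t+1}]. For example, for (i, j) = (0, 1) we minimise over 4 possible intermediate vertex sequences; the minimum is 6, attained along the walk 0 → 0 → 0 → 1.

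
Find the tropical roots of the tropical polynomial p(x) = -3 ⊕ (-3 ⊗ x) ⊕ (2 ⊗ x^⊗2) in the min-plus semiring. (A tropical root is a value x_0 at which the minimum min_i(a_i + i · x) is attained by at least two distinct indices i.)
Roots: {-5, 0}

Each tropical root is a break point of the lower envelope of the lines y = a_i + i · x (there are 3 lines, with slopes 0, 1, ..., 2). Only the lines that attain the minimum somewhere contribute to roots; other lines are dominated. Here the surviving (envelope) indices are i = 2, i = 1, i = 0.
Intersections between consecutive envelope lines give the roots: for adjacent envelope indices i < j the intersection is x = (a_i − a_j) / (j − i). Reading off the sorted break points: {-5, 0}.
Verification: at each break x_0, at least two indices attain the minimum of min_i(a_i + i · x_0).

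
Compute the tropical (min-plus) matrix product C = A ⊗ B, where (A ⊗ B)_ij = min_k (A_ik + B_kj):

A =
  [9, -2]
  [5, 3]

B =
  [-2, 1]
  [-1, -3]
A ⊗ B =
  [-3, -5]
  [2, 0]

Apply the min-plus product entry-by-entry:
  C[0][0] = min over k of (A[0][0] + B[0][0] = 9 + -2 = 7, A[0][1] + B[1][0] = -2 + -1 = -3) = -3 (attained at k = 1)
  C[0][1] = min over k of (A[0][0] + B[0][1] = 9 + 1 = 10, A[0][1] + B[1][1] = -2 + -3 = -5) = -5 (attained at k = 1)
  C[1][0] = min over k of (A[1][0] + B[0][0] = 5 + -2 = 3, A[1][1] + B[1][0] = 3 + -1 = 2) = 2 (attained at k = 1)
  C[1][1] = min over k of (A[1][0] + B[0][1] = 5 + 1 = 6, A[1][1] + B[1][1] = 3 + -3 = 0) = 0 (attained at k = 1)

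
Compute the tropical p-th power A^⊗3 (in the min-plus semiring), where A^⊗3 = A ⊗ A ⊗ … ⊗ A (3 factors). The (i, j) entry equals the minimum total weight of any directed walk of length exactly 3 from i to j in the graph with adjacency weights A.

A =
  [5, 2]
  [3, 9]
A^⊗3 =
  [10, 7]
  [8, 10]

Each entry (A^⊗3)_ij equals the minimum over all length-3 walks i = v_0 → v_1 → … → v_3 = j of Σ_t A[v_t][v_{t+1}]. For example, for (i, j) = (0, 1) we minimise over 4 possible intermediate vertex sequences; the minimum is 7, attained along the walk 0 → 1 → 0 → 1.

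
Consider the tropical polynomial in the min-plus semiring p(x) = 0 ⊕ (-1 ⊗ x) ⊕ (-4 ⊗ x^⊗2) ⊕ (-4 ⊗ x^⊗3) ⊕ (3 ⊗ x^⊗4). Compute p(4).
p(4) = 0

A tropical monomial a ⊗ x^⊗i evaluates to a + i · x. Evaluating each term at x = 4:
  Term 0 contributes 0 + 0 · 4 = 0
  Term 1 contributes -1 + 1 · 4 = 3
  Term 2 contributes -4 + 2 · 4 = 4
  Term 3 contributes -4 + 3 · 4 = 8
  Term 4 contributes 3 + 4 · 4 = 19
p(4) = ⊕ of these = min[0, 3, 4, 8, 19] = 0.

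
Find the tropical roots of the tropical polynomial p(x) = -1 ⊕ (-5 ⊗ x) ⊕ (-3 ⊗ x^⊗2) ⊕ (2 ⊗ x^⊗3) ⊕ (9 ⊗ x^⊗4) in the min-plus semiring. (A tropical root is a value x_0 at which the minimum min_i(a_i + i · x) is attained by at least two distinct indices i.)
Roots: {-7, -5, -2, 4}

Each tropical root is a break point of the lower envelope of the lines y = a_i + i · x (there are 5 lines, with slopes 0, 1, ..., 4). Only the lines that attain the minimum somewhere contribute to roots; other lines are dominated. Here the surviving (envelope) indices are i = 4, i = 3, i = 2, i = 1, i = 0.
Intersections between consecutive envelope lines give the roots: for adjacent envelope indices i < j the intersection is x = (a_i − a_j) / (j − i). Reading off the sorted break points: {-7, -5, -2, 4}.
Verification: at each break x_0, at least two indices attain the minimum of min_i(a_i + i · x_0).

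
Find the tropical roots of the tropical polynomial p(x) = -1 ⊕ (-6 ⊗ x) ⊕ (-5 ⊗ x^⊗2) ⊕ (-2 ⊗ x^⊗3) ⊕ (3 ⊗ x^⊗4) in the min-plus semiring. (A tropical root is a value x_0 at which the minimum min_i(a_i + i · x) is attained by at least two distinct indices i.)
Roots: {-5, -3, -1, 5}

Each tropical root is a break point of the lower envelope of the lines y = a_i + i · x (there are 5 lines, with slopes 0, 1, ..., 4). Only the lines that attain the minimum somewhere contribute to roots; other lines are dominated. Here the surviving (envelope) indices are i = 4, i = 3, i = 2, i = 1, i = 0.
Intersections between consecutive envelope lines give the roots: for adjacent envelope indices i < j the intersection is x = (a_i − a_j) / (j − i). Reading off the sorted break points: {-5, -3, -1, 5}.
Verification: at each break x_0, at least two indices attain the minimum of min_i(a_i + i · x_0).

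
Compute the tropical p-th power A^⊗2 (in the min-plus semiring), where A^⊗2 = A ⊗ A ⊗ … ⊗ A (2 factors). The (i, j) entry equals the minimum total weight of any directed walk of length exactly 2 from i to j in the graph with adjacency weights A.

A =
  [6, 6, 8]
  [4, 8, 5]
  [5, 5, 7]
A^⊗2 =
  [10, 12, 11]
  [10, 10, 12]
  [9, 11, 10]

Each entry (A^⊗2)_ij equals the minimum over all length-2 walks i = v_0 → v_1 → … → v_2 = j of Σ_t A[v_t][v_{t+1}]. For example, for (i, j) = (0, 2) we minimise over 3 possible intermediate vertex sequences; the minimum is 11, attained along the walk 0 → 1 → 2.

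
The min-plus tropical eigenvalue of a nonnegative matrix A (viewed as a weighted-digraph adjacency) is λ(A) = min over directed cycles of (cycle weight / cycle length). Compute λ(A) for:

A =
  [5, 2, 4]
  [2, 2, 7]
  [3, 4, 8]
λ(A) = 2

Enumerate directed cycles and compute their means (weight / length). Sample:
  cycle 0 → 0: weight = 5, length = 1, mean = 5/1 ≈ 5.000
  cycle 1 → 1: weight = 2, length = 1, mean = 2/1 ≈ 2.000
  cycle 2 → 2: weight = 8, length = 1, mean = 8/1 ≈ 8.000
  cycle 0 → 1 → 0: weight = 4, length = 2, mean = 4/2 ≈ 2.000
  cycle 0 → 2 → 0: weight = 7, length = 2, mean = 7/2 ≈ 3.500
  cycle 1 → 0 → 1: weight = 4, length = 2, mean = 4/2 ≈ 2.000
Minimum mean = 2.000, attained e.g. along the cycle 1 → 1 with weight 2 and length 1. So λ(A) = 2/1 = 2.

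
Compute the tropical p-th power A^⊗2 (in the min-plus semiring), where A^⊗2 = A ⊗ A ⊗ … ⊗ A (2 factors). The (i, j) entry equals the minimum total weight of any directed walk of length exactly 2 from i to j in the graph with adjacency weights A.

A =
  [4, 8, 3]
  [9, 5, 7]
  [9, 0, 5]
A^⊗2 =
  [8, 3, 7]
  [13, 7, 12]
  [9, 5, 7]

Each entry (A^⊗2)_ij equals the minimum over all length-2 walks i = v_0 → v_1 → … → v_2 = j of Σ_t A[v_t][v_{t+1}]. For example, for (i, j) = (0, 2) we minimise over 3 possible intermediate vertex sequences; the minimum is 7, attained along the walk 0 → 0 → 2.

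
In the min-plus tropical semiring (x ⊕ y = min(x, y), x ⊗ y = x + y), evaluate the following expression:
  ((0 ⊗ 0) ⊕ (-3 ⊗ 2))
((0 ⊗ 0) ⊕ (-3 ⊗ 2)) = -1

Expand innermost to outermost. Recall ⊕ takes the minimum of its arguments and ⊗ takes their sum. Working out the expression ((0 ⊗ 0) ⊕ (-3 ⊗ 2)) gives -1.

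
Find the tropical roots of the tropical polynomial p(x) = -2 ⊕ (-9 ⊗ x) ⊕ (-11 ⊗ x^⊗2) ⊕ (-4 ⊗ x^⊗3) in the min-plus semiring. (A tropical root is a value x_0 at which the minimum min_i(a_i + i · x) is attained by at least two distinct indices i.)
Roots: {-7, 2, 7}

Each tropical root is a break point of the lower envelope of the lines y = a_i + i · x (there are 4 lines, with slopes 0, 1, ..., 3). Only the lines that attain the minimum somewhere contribute to roots; other lines are dominated. Here the surviving (envelope) indices are i = 3, i = 2, i = 1, i = 0.
Intersections between consecutive envelope lines give the roots: for adjacent envelope indices i < j the intersection is x = (a_i − a_j) / (j − i). Reading off the sorted break points: {-7, 2, 7}.
Verification: at each break x_0, at least two indices attain the minimum of min_i(a_i + i · x_0).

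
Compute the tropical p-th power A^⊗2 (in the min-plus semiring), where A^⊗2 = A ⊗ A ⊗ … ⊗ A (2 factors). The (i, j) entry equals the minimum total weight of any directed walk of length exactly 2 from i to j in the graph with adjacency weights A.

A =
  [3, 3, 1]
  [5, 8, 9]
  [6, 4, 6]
A^⊗2 =
  [6, 5, 4]
  [8, 8, 6]
  [9, 9, 7]

Each entry (A^⊗2)_ij equals the minimum over all length-2 walks i = v_0 → v_1 → … → v_2 = j of Σ_t A[v_t][v_{t+1}]. For example, for (i, j) = (0, 2) we minimise over 3 possible intermediate vertex sequences; the minimum is 4, attained along the walk 0 → 0 → 2.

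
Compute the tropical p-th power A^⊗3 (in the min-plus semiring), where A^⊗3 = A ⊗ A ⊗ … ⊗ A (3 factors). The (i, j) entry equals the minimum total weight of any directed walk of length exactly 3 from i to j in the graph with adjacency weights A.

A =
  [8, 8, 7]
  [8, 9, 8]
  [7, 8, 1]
A^⊗3 =
  [15, 16, 9]
  [16, 17, 10]
  [9, 10, 3]

Each entry (A^⊗3)_ij equals the minimum over all length-3 walks i = v_0 → v_1 → … → v_3 = j of Σ_t A[v_t][v_{t+1}]. For example, for (i, j) = (0, 2) we minimise over 9 possible intermediate vertex sequences; the minimum is 9, attained along the walk 0 → 2 → 2 → 2.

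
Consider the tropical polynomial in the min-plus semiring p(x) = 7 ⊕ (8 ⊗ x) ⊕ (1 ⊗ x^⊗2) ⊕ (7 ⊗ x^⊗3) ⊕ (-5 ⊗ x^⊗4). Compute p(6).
p(6) = 7

A tropical monomial a ⊗ x^⊗i evaluates to a + i · x. Evaluating each term at x = 6:
  Term 0 contributes 7 + 0 · 6 = 7
  Term 1 contributes 8 + 1 · 6 = 14
  Term 2 contributes 1 + 2 · 6 = 13
  Term 3 contributes 7 + 3 · 6 = 25
  Term 4 contributes -5 + 4 · 6 = 19
p(6) = ⊕ of these = min[7, 14, 13, 25, 19] = 7.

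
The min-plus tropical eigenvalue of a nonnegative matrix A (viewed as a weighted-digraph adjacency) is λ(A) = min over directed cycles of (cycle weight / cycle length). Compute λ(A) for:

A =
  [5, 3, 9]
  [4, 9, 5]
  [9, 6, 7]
λ(A) = 7/2

Enumerate directed cycles and compute their means (weight / length). Sample:
  cycle 0 → 0: weight = 5, length = 1, mean = 5/1 ≈ 5.000
  cycle 1 → 1: weight = 9, length = 1, mean = 9/1 ≈ 9.000
  cycle 2 → 2: weight = 7, length = 1, mean = 7/1 ≈ 7.000
  cycle 0 → 1 → 0: weight = 7, length = 2, mean = 7/2 ≈ 3.500
  cycle 0 → 2 → 0: weight = 18, length = 2, mean = 18/2 ≈ 9.000
  cycle 1 → 0 → 1: weight = 7, length = 2, mean = 7/2 ≈ 3.500
Minimum mean = 3.500, attained e.g. along the cycle 0 → 1 → 0 with weight 7 and length 2. So λ(A) = 7/2 = 7/2.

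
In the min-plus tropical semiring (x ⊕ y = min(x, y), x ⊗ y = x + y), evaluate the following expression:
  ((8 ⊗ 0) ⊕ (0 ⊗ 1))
((8 ⊗ 0) ⊕ (0 ⊗ 1)) = 1

Expand innermost to outermost. Recall ⊕ takes the minimum of its arguments and ⊗ takes their sum. Working out the expression ((8 ⊗ 0) ⊕ (0 ⊗ 1)) gives 1.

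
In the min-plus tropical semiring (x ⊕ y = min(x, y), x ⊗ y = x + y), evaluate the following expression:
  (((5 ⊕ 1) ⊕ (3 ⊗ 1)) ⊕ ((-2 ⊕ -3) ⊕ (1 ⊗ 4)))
(((5 ⊕ 1) ⊕ (3 ⊗ 1)) ⊕ ((-2 ⊕ -3) ⊕ (1 ⊗ 4))) = -3

Expand innermost to outermost. Recall ⊕ takes the minimum of its arguments and ⊗ takes their sum. Working out the expression (((5 ⊕ 1) ⊕ (3 ⊗ 1)) ⊕ ((-2 ⊕ -3) ⊕ (1 ⊗ 4))) gives -3.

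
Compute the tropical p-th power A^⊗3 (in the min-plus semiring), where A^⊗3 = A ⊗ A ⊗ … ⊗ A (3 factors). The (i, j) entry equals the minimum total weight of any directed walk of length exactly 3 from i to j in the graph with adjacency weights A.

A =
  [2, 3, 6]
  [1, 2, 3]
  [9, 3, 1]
A^⊗3 =
  [6, 7, 7]
  [5, 6, 5]
  [5, 5, 3]

Each entry (A^⊗3)_ij equals the minimum over all length-3 walks i = v_0 → v_1 → … → v_3 = j of Σ_t A[v_t][v_{t+1}]. For example, for (i, j) = (0, 2) we minimise over 9 possible intermediate vertex sequences; the minimum is 7, attained along the walk 0 → 1 → 2 → 2.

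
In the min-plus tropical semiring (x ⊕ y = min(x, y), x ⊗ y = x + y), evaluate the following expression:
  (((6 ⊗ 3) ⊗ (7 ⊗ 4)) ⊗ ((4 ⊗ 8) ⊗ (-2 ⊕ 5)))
(((6 ⊗ 3) ⊗ (7 ⊗ 4)) ⊗ ((4 ⊗ 8) ⊗ (-2 ⊕ 5))) = 30

Expand innermost to outermost. Recall ⊕ takes the minimum of its arguments and ⊗ takes their sum. Working out the expression (((6 ⊗ 3) ⊗ (7 ⊗ 4)) ⊗ ((4 ⊗ 8) ⊗ (-2 ⊕ 5))) gives 30.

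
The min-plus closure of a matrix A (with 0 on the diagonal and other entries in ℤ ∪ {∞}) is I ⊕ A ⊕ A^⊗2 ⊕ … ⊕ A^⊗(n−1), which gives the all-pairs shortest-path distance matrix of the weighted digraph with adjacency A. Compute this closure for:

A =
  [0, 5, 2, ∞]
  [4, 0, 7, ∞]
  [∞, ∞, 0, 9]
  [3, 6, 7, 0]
Closure =
  [0, 5, 2, 11]
  [4, 0, 6, 15]
  [12, 15, 0, 9]
  [3, 6, 5, 0]

This is the Floyd-Warshall all-pairs shortest-path computation. For each intermediate vertex k = 0, 1, …, 3, update dist[i][j] ← min(dist[i][j], dist[i][k] + dist[k][j]). The final matrix gives, for each (i, j), the minimum total weight of any directed path from i to j (possibly empty when i = j).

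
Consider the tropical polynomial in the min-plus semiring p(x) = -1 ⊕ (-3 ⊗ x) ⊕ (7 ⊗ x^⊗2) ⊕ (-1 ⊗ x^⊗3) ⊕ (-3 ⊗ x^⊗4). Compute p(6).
p(6) = -1

A tropical monomial a ⊗ x^⊗i evaluates to a + i · x. Evaluating each term at x = 6:
  Term 0 contributes -1 + 0 · 6 = -1
  Term 1 contributes -3 + 1 · 6 = 3
  Term 2 contributes 7 + 2 · 6 = 19
  Term 3 contributes -1 + 3 · 6 = 17
  Term 4 contributes -3 + 4 · 6 = 21
p(6) = ⊕ of these = min[-1, 3, 19, 17, 21] = -1.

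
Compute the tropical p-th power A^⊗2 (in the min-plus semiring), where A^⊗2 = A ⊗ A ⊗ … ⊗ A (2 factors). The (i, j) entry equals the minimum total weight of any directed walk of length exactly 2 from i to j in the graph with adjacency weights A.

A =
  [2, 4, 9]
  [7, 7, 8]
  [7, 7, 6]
A^⊗2 =
  [4, 6, 11]
  [9, 11, 14]
  [9, 11, 12]

Each entry (A^⊗2)_ij equals the minimum over all length-2 walks i = v_0 → v_1 → … → v_2 = j of Σ_t A[v_t][v_{t+1}]. For example, for (i, j) = (0, 2) we minimise over 3 possible intermediate vertex sequences; the minimum is 11, attained along the walk 0 → 0 → 2.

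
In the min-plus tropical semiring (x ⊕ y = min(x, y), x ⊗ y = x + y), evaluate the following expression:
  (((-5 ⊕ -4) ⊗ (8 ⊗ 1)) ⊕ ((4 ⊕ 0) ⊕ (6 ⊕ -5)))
(((-5 ⊕ -4) ⊗ (8 ⊗ 1)) ⊕ ((4 ⊕ 0) ⊕ (6 ⊕ -5))) = -5

Expand innermost to outermost. Recall ⊕ takes the minimum of its arguments and ⊗ takes their sum. Working out the expression (((-5 ⊕ -4) ⊗ (8 ⊗ 1)) ⊕ ((4 ⊕ 0) ⊕ (6 ⊕ -5))) gives -5.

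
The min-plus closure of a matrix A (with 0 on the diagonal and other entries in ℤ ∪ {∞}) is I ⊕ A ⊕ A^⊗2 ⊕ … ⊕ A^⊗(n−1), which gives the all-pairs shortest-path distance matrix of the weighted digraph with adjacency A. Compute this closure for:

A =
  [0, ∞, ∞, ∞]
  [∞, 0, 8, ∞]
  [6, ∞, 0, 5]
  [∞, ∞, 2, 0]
Closure =
  [0, ∞, ∞, ∞]
  [14, 0, 8, 13]
  [6, ∞, 0, 5]
  [8, ∞, 2, 0]

This is the Floyd-Warshall all-pairs shortest-path computation. For each intermediate vertex k = 0, 1, …, 3, update dist[i][j] ← min(dist[i][j], dist[i][k] + dist[k][j]). The final matrix gives, for each (i, j), the minimum total weight of any directed path from i to j (possibly empty when i = j).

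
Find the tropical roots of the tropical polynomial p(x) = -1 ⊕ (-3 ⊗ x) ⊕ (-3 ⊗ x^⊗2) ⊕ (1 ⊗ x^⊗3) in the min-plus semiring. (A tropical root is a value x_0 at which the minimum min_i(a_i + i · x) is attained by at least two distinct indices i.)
Roots: {-4, 0, 2}

Each tropical root is a break point of the lower envelope of the lines y = a_i + i · x (there are 4 lines, with slopes 0, 1, ..., 3). Only the lines that attain the minimum somewhere contribute to roots; other lines are dominated. Here the surviving (envelope) indices are i = 3, i = 2, i = 1, i = 0.
Intersections between consecutive envelope lines give the roots: for adjacent envelope indices i < j the intersection is x = (a_i − a_j) / (j − i). Reading off the sorted break points: {-4, 0, 2}.
Verification: at each break x_0, at least two indices attain the minimum of min_i(a_i + i · x_0).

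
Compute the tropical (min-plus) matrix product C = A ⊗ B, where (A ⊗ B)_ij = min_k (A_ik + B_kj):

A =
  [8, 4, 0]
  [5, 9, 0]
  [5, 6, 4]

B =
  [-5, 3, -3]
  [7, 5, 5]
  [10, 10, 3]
A ⊗ B =
  [3, 9, 3]
  [0, 8, 2]
  [0, 8, 2]

Apply the min-plus product entry-by-entry:
  C[0][0] = min over k of (A[0][0] + B[0][0] = 8 + -5 = 3, A[0][1] + B[1][0] = 4 + 7 = 11, A[0][2] + B[2][0] = 0 + 10 = 10) = 3 (attained at k = 0)
  C[0][1] = min over k of (A[0][0] + B[0][1] = 8 + 3 = 11, A[0][1] + B[1][1] = 4 + 5 = 9, A[0][2] + B[2][1] = 0 + 10 = 10) = 9 (attained at k = 1)
  C[0][2] = min over k of (A[0][0] + B[0][2] = 8 + -3 = 5, A[0][1] + B[1][2] = 4 + 5 = 9, A[0][2] + B[2][2] = 0 + 3 = 3) = 3 (attained at k = 2)
  C[1][0] = min over k of (A[1][0] + B[0][0] = 5 + -5 = 0, A[1][1] + B[1][0] = 9 + 7 = 16, A[1][2] + B[2][0] = 0 + 10 = 10) = 0 (attained at k = 0)
  C[1][1] = min over k of (A[1][0] + B[0][1] = 5 + 3 = 8, A[1][1] + B[1][1] = 9 + 5 = 14, A[1][2] + B[2][1] = 0 + 10 = 10) = 8 (attained at k = 0)
  C[1][2] = min over k of (A[1][0] + B[0][2] = 5 + -3 = 2, A[1][1] + B[1][2] = 9 + 5 = 14, A[1][2] + B[2][2] = 0 + 3 = 3) = 2 (attained at k = 0)
  C[2][0] = min over k of (A[2][0] + B[0][0] = 5 + -5 = 0, A[2][1] + B[1][0] = 6 + 7 = 13, A[2][2] + B[2][0] = 4 + 10 = 14) = 0 (attained at k = 0)
  C[2][1] = min over k of (A[2][0] + B[0][1] = 5 + 3 = 8, A[2][1] + B[1][1] = 6 + 5 = 11, A[2][2] + B[2][1] = 4 + 10 = 14) = 8 (attained at k = 0)
  C[2][2] = min over k of (A[2][0] + B[0][2] = 5 + -3 = 2, A[2][1] + B[1][2] = 6 + 5 = 11, A[2][2] + B[2][2] = 4 + 3 = 7) = 2 (attained at k = 0)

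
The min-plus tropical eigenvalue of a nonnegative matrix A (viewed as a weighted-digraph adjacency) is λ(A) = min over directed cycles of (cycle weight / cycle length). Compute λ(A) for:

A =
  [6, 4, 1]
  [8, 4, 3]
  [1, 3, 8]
λ(A) = 1

Enumerate directed cycles and compute their means (weight / length). Sample:
  cycle 0 → 0: weight = 6, length = 1, mean = 6/1 ≈ 6.000
  cycle 1 → 1: weight = 4, length = 1, mean = 4/1 ≈ 4.000
  cycle 2 → 2: weight = 8, length = 1, mean = 8/1 ≈ 8.000
  cycle 0 → 1 → 0: weight = 12, length = 2, mean = 12/2 ≈ 6.000
  cycle 0 → 2 → 0: weight = 2, length = 2, mean = 2/2 ≈ 1.000
  cycle 1 → 0 → 1: weight = 12, length = 2, mean = 12/2 ≈ 6.000
Minimum mean = 1.000, attained e.g. along the cycle 0 → 2 → 0 with weight 2 and length 2. So λ(A) = 2/2 = 1.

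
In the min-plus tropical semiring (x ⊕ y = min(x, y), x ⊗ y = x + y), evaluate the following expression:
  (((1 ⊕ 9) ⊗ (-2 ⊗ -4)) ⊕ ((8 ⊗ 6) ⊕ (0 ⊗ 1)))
(((1 ⊕ 9) ⊗ (-2 ⊗ -4)) ⊕ ((8 ⊗ 6) ⊕ (0 ⊗ 1))) = -5

Expand innermost to outermost. Recall ⊕ takes the minimum of its arguments and ⊗ takes their sum. Working out the expression (((1 ⊕ 9) ⊗ (-2 ⊗ -4)) ⊕ ((8 ⊗ 6) ⊕ (0 ⊗ 1))) gives -5.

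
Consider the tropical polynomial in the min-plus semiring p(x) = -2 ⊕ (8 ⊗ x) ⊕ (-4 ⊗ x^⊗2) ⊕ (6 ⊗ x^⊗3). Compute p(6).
p(6) = -2

A tropical monomial a ⊗ x^⊗i evaluates to a + i · x. Evaluating each term at x = 6:
  Term 0 contributes -2 + 0 · 6 = -2
  Term 1 contributes 8 + 1 · 6 = 14
  Term 2 contributes -4 + 2 · 6 = 8
  Term 3 contributes 6 + 3 · 6 = 24
p(6) = ⊕ of these = min[-2, 14, 8, 24] = -2.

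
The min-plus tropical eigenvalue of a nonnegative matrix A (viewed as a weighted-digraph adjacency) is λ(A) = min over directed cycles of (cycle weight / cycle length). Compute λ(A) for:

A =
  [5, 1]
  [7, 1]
λ(A) = 1

Enumerate directed cycles and compute their means (weight / length). Sample:
  cycle 0 → 0: weight = 5, length = 1, mean = 5/1 ≈ 5.000
  cycle 1 → 1: weight = 1, length = 1, mean = 1/1 ≈ 1.000
  cycle 0 → 1 → 0: weight = 8, length = 2, mean = 8/2 ≈ 4.000
  cycle 1 → 0 → 1: weight = 8, length = 2, mean = 8/2 ≈ 4.000
Minimum mean = 1.000, attained e.g. along the cycle 1 → 1 with weight 1 and length 1. So λ(A) = 1/1 = 1.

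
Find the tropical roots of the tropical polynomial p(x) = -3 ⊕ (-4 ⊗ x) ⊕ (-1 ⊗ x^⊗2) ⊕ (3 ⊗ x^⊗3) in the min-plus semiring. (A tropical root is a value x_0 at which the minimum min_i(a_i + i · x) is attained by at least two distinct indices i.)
Roots: {-4, -3, 1}

Each tropical root is a break point of the lower envelope of the lines y = a_i + i · x (there are 4 lines, with slopes 0, 1, ..., 3). Only the lines that attain the minimum somewhere contribute to roots; other lines are dominated. Here the surviving (envelope) indices are i = 3, i = 2, i = 1, i = 0.
Intersections between consecutive envelope lines give the roots: for adjacent envelope indices i < j the intersection is x = (a_i − a_j) / (j − i). Reading off the sorted break points: {-4, -3, 1}.
Verification: at each break x_0, at least two indices attain the minimum of min_i(a_i + i · x_0).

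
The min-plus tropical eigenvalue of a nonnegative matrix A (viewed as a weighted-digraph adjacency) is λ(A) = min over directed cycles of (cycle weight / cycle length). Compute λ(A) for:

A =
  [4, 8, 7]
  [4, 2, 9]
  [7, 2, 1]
λ(A) = 1

Enumerate directed cycles and compute their means (weight / length). Sample:
  cycle 0 → 0: weight = 4, length = 1, mean = 4/1 ≈ 4.000
  cycle 1 → 1: weight = 2, length = 1, mean = 2/1 ≈ 2.000
  cycle 2 → 2: weight = 1, length = 1, mean = 1/1 ≈ 1.000
  cycle 0 → 1 → 0: weight = 12, length = 2, mean = 12/2 ≈ 6.000
  cycle 0 → 2 → 0: weight = 14, length = 2, mean = 14/2 ≈ 7.000
  cycle 1 → 0 → 1: weight = 12, length = 2, mean = 12/2 ≈ 6.000
Minimum mean = 1.000, attained e.g. along the cycle 2 → 2 with weight 1 and length 1. So λ(A) = 1/1 = 1.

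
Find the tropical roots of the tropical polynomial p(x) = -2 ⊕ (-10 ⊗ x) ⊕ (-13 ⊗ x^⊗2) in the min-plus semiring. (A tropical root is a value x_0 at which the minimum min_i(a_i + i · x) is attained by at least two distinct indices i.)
Roots: {3, 8}

Each tropical root is a break point of the lower envelope of the lines y = a_i + i · x (there are 3 lines, with slopes 0, 1, ..., 2). Only the lines that attain the minimum somewhere contribute to roots; other lines are dominated. Here the surviving (envelope) indices are i = 2, i = 1, i = 0.
Intersections between consecutive envelope lines give the roots: for adjacent envelope indices i < j the intersection is x = (a_i − a_j) / (j − i). Reading off the sorted break points: {3, 8}.
Verification: at each break x_0, at least two indices attain the minimum of min_i(a_i + i · x_0).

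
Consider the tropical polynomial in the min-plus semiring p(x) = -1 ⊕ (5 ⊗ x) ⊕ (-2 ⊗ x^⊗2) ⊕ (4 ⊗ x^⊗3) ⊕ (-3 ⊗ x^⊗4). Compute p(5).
p(5) = -1

A tropical monomial a ⊗ x^⊗i evaluates to a + i · x. Evaluating each term at x = 5:
  Term 0 contributes -1 + 0 · 5 = -1
  Term 1 contributes 5 + 1 · 5 = 10
  Term 2 contributes -2 + 2 · 5 = 8
  Term 3 contributes 4 + 3 · 5 = 19
  Term 4 contributes -3 + 4 · 5 = 17
p(5) = ⊕ of these = min[-1, 10, 8, 19, 17] = -1.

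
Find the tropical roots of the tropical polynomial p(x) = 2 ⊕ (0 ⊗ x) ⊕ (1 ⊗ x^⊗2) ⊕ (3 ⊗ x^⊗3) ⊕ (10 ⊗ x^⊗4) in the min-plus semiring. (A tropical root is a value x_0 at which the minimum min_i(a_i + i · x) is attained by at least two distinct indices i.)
Roots: {-7, -2, -1, 2}

Each tropical root is a break point of the lower envelope of the lines y = a_i + i · x (there are 5 lines, with slopes 0, 1, ..., 4). Only the lines that attain the minimum somewhere contribute to roots; other lines are dominated. Here the surviving (envelope) indices are i = 4, i = 3, i = 2, i = 1, i = 0.
Intersections between consecutive envelope lines give the roots: for adjacent envelope indices i < j the intersection is x = (a_i − a_j) / (j − i). Reading off the sorted break points: {-7, -2, -1, 2}.
Verification: at each break x_0, at least two indices attain the minimum of min_i(a_i + i · x_0).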